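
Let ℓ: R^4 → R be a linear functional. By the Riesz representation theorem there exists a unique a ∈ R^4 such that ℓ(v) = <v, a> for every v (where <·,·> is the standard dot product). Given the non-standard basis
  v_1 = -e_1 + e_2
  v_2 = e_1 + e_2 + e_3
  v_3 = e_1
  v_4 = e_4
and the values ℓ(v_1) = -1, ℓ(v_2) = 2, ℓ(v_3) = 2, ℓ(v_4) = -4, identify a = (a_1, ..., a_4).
a = (2, 1, -1, -4)

Write a = (a_1, ..., a_4) in the standard basis. For each basis vector v_i, ℓ(v_i) = <v_i, a> is a linear equation in the a_j's. Collect the n equations into a matrix system V a = ℓ, where row i of V is v_i (expressed in the standard basis). Since V is invertible (lower-triangular with 1s on the diagonal, up to permutation), solve by back-substitution:
  V =
[[-1, 1, 0, 0],
 [1, 1, 1, 0],
 [1, 0, 0, 0],
 [0, 0, 0, 1]]
  V a = (-1, 2, 2, -4)
Solving gives a = (2, 1, -1, -4).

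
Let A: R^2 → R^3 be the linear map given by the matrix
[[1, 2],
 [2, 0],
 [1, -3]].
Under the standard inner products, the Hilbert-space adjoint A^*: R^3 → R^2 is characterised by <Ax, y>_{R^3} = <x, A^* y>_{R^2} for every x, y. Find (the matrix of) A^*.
A^* = A^T =
[[1, 2, 1],
 [2, 0, -3]]

For real matrices with standard dot products, the defining identity <Ax, y> = <x, A^* y> gives (Ax)^T y = x^T (A^*) y, i.e. x^T A^T y = x^T (A^*) y. Since this holds for all x, y, we must have A^* = A^T. Therefore
A^* =
[[1, 2, 1],
 [2, 0, -3]].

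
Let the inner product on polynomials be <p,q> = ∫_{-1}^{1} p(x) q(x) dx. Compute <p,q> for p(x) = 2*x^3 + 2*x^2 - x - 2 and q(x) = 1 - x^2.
<p,q> = -32/15

Expand the product: p(x)·q(x) = -2*x^5 - 2*x^4 + 3*x^3 + 4*x^2 - x - 2.
∫_{-1}^{1} of each monomial x^k gives [2/(k+1) if k even, 0 if k odd]. Integrating term-by-term (or equivalently evaluating the antiderivative F(x) = -x^6/3 - 2*x^5/5 + 3*x^4/4 + 4*x^3/3 - x^2/2 - 2*x at the endpoints):
  F(1) − F(−1) = -23/20 − (59/60) = -32/15.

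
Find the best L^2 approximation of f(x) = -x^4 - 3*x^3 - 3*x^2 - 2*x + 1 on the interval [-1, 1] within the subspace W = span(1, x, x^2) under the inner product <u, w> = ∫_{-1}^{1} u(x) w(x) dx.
g(x) = -27*x^2/7 - 19*x/5 + 38/35

The best approximation g ∈ W is the orthogonal projection of f onto W. Writing g = a_0 + a_1 x + a_2 x^2, the coefficients solve the normal equations G · a = b where
  G_{ij} = <φ_i, φ_j> and b_i = <f, φ_i>, with φ_0 = 1, φ_1 = x, φ_2 = x^2.
G =
  [2, 0, 2/3]
  [0, 2/3, 0]
  [2/3, 0, 2/5],
b = (-2/5, -38/15, -86/105).
Solving gives a_0 = 38/35, a_1 = -19/5, a_2 = -27/7, so
  g(x) = -27*x^2/7 - 19*x/5 + 38/35.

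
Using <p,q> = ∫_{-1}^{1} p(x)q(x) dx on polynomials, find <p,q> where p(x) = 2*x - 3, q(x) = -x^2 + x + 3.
<p,q> = -44/3

Expand the product: p(x)·q(x) = -2*x^3 + 5*x^2 + 3*x - 9.
∫_{-1}^{1} of each monomial x^k gives [2/(k+1) if k even, 0 if k odd]. Integrating term-by-term (or equivalently evaluating the antiderivative F(x) = -x^4/2 + 5*x^3/3 + 3*x^2/2 - 9*x at the endpoints):
  F(1) − F(−1) = -19/3 − (25/3) = -44/3.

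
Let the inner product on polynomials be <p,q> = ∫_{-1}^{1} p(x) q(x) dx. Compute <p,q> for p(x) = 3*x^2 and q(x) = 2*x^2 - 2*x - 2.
<p,q> = -8/5

Expand the product: p(x)·q(x) = 6*x^4 - 6*x^3 - 6*x^2.
∫_{-1}^{1} of each monomial x^k gives [2/(k+1) if k even, 0 if k odd]. Integrating term-by-term (or equivalently evaluating the antiderivative F(x) = 6*x^5/5 - 3*x^4/2 - 2*x^3 at the endpoints):
  F(1) − F(−1) = -23/10 − (-7/10) = -8/5.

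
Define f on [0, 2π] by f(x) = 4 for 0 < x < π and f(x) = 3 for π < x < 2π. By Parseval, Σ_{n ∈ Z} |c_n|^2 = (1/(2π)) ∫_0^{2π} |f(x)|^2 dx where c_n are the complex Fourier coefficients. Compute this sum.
Σ |c_n|^2 = 25/2

Parseval equates the L^2 energy of f (normalised by 1/(2π)) with the ℓ^2 sum of its Fourier coefficients: (1/(2π)) ∫_0^{2π} |f|^2 = Σ |c_n|^2.
Compute the left side: (1/(2π)) [∫_0^π 4^2 dx + ∫_π^{2π} 3^2 dx] = (1/(2π)) · (16π + 9π) = (16 + 9)/2 = 25/2.
So Σ_{n ∈ Z} |c_n|^2 = 25/2.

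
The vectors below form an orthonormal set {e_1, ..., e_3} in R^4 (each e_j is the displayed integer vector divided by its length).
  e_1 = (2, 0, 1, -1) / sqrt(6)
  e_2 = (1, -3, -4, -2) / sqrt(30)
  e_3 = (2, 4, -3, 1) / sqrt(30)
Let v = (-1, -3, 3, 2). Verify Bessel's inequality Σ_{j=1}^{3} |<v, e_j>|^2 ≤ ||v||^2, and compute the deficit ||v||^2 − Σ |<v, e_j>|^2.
Σ |<v, e_j>|^2 = 17; ||v||^2 = 23; deficit = 6

Write each e_j = u_j / sqrt(<u_j, u_j>) where u_j is the displayed integer vector. Then <v, e_j> = <v, u_j> / sqrt(<u_j, u_j>), so |<v, e_j>|^2 = <v, u_j>^2 / <u_j, u_j>.
Coefficients: <v, e_1> = -1/sqrt(6), <v, e_2> = -8/sqrt(30), <v, e_3> = -21/sqrt(30).
Square and sum: Σ |<v, e_j>|^2 = 17.
Compute ||v||^2 = v·v = 23.
Deficit = 23 − 17 = 6 ≥ 0, confirming Bessel's inequality. (The deficit equals ||v − Σ <v,e_j> e_j||^2, the squared distance from v to span{e_j}.)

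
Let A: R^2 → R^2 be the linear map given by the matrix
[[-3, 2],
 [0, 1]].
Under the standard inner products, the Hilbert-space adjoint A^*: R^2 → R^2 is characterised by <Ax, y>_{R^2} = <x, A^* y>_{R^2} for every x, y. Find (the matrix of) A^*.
A^* = A^T =
[[-3, 0],
 [2, 1]]

For real matrices with standard dot products, the defining identity <Ax, y> = <x, A^* y> gives (Ax)^T y = x^T (A^*) y, i.e. x^T A^T y = x^T (A^*) y. Since this holds for all x, y, we must have A^* = A^T. Therefore
A^* =
[[-3, 0],
 [2, 1]].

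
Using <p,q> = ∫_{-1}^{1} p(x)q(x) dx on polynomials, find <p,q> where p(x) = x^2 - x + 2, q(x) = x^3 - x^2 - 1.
<p,q> = -34/5

Expand the product: p(x)·q(x) = x^5 - 2*x^4 + 3*x^3 - 3*x^2 + x - 2.
∫_{-1}^{1} of each monomial x^k gives [2/(k+1) if k even, 0 if k odd]. Integrating term-by-term (or equivalently evaluating the antiderivative F(x) = x^6/6 - 2*x^5/5 + 3*x^4/4 - x^3 + x^2/2 - 2*x at the endpoints):
  F(1) − F(−1) = -119/60 − (289/60) = -34/5.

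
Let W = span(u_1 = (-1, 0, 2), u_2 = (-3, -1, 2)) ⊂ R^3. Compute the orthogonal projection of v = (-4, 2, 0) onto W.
proj_W(v) = (-52/21, -22/21, 16/21)

Set up U = [u_1 | ... | u_2] ∈ R^(3×2). The projector onto W = col(U) is P = U (U^T U)^(-1) U^T.
Compute U^T U =
  [5, 7]
  [7, 14],
and U^T v = (4, 10).
Solve U^T U · c = U^T v for the coefficients: c = (-2/3, 22/21). The projection is proj_W(v) = U c.
Check: (v - proj_W(v)) · u_1 = 0  (should be 0).
Check: (v - proj_W(v)) · u_2 = 0  (should be 0).
Result: proj_W(v) = (-52/21, -22/21, 16/21).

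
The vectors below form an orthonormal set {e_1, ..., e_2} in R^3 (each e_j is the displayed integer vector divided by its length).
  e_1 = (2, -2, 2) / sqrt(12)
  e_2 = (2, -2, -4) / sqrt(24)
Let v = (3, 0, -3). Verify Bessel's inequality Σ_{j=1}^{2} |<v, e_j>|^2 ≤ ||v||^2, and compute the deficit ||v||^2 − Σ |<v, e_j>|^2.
Σ |<v, e_j>|^2 = 27/2; ||v||^2 = 18; deficit = 9/2

Write each e_j = u_j / sqrt(<u_j, u_j>) where u_j is the displayed integer vector. Then <v, e_j> = <v, u_j> / sqrt(<u_j, u_j>), so |<v, e_j>|^2 = <v, u_j>^2 / <u_j, u_j>.
Coefficients: <v, e_1> = 0/sqrt(12), <v, e_2> = 18/sqrt(24).
Square and sum: Σ |<v, e_j>|^2 = 27/2.
Compute ||v||^2 = v·v = 18.
Deficit = 18 − 27/2 = 9/2 ≥ 0, confirming Bessel's inequality. (The deficit equals ||v − Σ <v,e_j> e_j||^2, the squared distance from v to span{e_j}.)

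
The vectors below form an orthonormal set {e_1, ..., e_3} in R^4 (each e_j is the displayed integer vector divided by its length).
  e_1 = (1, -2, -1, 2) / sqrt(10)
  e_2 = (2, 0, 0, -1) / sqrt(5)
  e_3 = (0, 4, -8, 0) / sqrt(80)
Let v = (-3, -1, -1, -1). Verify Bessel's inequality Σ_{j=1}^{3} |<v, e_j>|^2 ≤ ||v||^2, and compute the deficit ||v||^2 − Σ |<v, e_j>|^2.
Σ |<v, e_j>|^2 = 28/5; ||v||^2 = 12; deficit = 32/5

Write each e_j = u_j / sqrt(<u_j, u_j>) where u_j is the displayed integer vector. Then <v, e_j> = <v, u_j> / sqrt(<u_j, u_j>), so |<v, e_j>|^2 = <v, u_j>^2 / <u_j, u_j>.
Coefficients: <v, e_1> = -2/sqrt(10), <v, e_2> = -5/sqrt(5), <v, e_3> = 4/sqrt(80).
Square and sum: Σ |<v, e_j>|^2 = 28/5.
Compute ||v||^2 = v·v = 12.
Deficit = 12 − 28/5 = 32/5 ≥ 0, confirming Bessel's inequality. (The deficit equals ||v − Σ <v,e_j> e_j||^2, the squared distance from v to span{e_j}.)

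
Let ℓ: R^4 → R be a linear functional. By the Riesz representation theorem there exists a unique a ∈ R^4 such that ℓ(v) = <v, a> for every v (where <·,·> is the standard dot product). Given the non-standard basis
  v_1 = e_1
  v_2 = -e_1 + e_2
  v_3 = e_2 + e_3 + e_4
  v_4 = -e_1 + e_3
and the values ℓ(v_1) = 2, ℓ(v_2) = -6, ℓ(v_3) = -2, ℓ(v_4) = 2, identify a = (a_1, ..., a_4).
a = (2, -4, 4, -2)

Write a = (a_1, ..., a_4) in the standard basis. For each basis vector v_i, ℓ(v_i) = <v_i, a> is a linear equation in the a_j's. Collect the n equations into a matrix system V a = ℓ, where row i of V is v_i (expressed in the standard basis). Since V is invertible (lower-triangular with 1s on the diagonal, up to permutation), solve by back-substitution:
  V =
[[1, 0, 0, 0],
 [-1, 1, 0, 0],
 [0, 1, 1, 1],
 [-1, 0, 1, 0]]
  V a = (2, -6, -2, 2)
Solving gives a = (2, -4, 4, -2).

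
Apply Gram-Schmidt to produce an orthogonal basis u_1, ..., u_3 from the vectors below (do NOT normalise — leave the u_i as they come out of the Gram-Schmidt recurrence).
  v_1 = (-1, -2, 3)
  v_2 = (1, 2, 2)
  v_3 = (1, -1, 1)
Orthogonal basis:
  u_1 = (-1, -2, 3)
  u_2 = (15/14, 15/7, 25/14)
  u_3 = (6/5, -3/5, 0)

Apply the Gram-Schmidt recurrence
  u_1 = v_1
  u_i = v_i − Σ_{j<i} ((v_i · u_j) / (u_j · u_j)) · u_j.

Step by step this gives:
  u_1 = (-1, -2, 3)
  u_2 = (15/14, 15/7, 25/14)
  u_3 = (6/5, -3/5, 0)

Orthogonality check:
  u_2 · u_1 = 0 (should be 0)
  u_3 · u_1 = 0 (should be 0)
  u_3 · u_2 = 0 (should be 0)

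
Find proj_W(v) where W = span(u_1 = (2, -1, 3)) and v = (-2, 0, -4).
proj_W(v) = (-16/7, 8/7, -24/7)

Set up U = [u_1 | ... | u_1] ∈ R^(3×1). The projector onto W = col(U) is P = U (U^T U)^(-1) U^T.
Compute U^T U =
  [14],
and U^T v = (-16).
Solve U^T U · c = U^T v for the coefficients: c = (-8/7). The projection is proj_W(v) = U c.
Check: (v - proj_W(v)) · u_1 = 0  (should be 0).
Result: proj_W(v) = (-16/7, 8/7, -24/7).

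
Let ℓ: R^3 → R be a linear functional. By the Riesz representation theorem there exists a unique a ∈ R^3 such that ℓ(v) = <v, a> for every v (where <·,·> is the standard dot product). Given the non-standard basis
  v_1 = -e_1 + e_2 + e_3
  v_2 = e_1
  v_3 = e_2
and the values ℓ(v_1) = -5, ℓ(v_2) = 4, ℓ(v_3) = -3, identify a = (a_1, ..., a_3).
a = (4, -3, 2)

Write a = (a_1, ..., a_3) in the standard basis. For each basis vector v_i, ℓ(v_i) = <v_i, a> is a linear equation in the a_j's. Collect the n equations into a matrix system V a = ℓ, where row i of V is v_i (expressed in the standard basis). Since V is invertible (lower-triangular with 1s on the diagonal, up to permutation), solve by back-substitution:
  V =
[[-1, 1, 1],
 [1, 0, 0],
 [0, 1, 0]]
  V a = (-5, 4, -3)
Solving gives a = (4, -3, 2).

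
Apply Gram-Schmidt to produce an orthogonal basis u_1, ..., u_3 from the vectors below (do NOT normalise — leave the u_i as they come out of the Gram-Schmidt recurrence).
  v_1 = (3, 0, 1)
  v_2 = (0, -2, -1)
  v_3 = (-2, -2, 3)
Orthogonal basis:
  u_1 = (3, 0, 1)
  u_2 = (3/10, -2, -9/10)
  u_3 = (-8/7, -12/7, 24/7)

Apply the Gram-Schmidt recurrence
  u_1 = v_1
  u_i = v_i − Σ_{j<i} ((v_i · u_j) / (u_j · u_j)) · u_j.

Step by step this gives:
  u_1 = (3, 0, 1)
  u_2 = (3/10, -2, -9/10)
  u_3 = (-8/7, -12/7, 24/7)

Orthogonality check:
  u_2 · u_1 = 0 (should be 0)
  u_3 · u_1 = 0 (should be 0)
  u_3 · u_2 = 0 (should be 0)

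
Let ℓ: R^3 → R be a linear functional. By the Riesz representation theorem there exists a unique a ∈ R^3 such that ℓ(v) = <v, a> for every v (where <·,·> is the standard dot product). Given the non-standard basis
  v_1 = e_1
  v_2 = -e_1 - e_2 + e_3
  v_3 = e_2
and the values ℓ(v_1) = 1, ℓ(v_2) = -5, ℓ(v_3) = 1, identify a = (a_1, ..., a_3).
a = (1, 1, -3)

Write a = (a_1, ..., a_3) in the standard basis. For each basis vector v_i, ℓ(v_i) = <v_i, a> is a linear equation in the a_j's. Collect the n equations into a matrix system V a = ℓ, where row i of V is v_i (expressed in the standard basis). Since V is invertible (lower-triangular with 1s on the diagonal, up to permutation), solve by back-substitution:
  V =
[[1, 0, 0],
 [-1, -1, 1],
 [0, 1, 0]]
  V a = (1, -5, 1)
Solving gives a = (1, 1, -3).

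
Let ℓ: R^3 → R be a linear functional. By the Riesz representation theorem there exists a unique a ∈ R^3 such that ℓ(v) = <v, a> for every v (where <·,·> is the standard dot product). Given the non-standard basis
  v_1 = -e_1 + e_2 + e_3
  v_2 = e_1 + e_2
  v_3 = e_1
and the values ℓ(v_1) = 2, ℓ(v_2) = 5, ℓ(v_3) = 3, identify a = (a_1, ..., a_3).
a = (3, 2, 3)

Write a = (a_1, ..., a_3) in the standard basis. For each basis vector v_i, ℓ(v_i) = <v_i, a> is a linear equation in the a_j's. Collect the n equations into a matrix system V a = ℓ, where row i of V is v_i (expressed in the standard basis). Since V is invertible (lower-triangular with 1s on the diagonal, up to permutation), solve by back-substitution:
  V =
[[-1, 1, 1],
 [1, 1, 0],
 [1, 0, 0]]
  V a = (2, 5, 3)
Solving gives a = (3, 2, 3).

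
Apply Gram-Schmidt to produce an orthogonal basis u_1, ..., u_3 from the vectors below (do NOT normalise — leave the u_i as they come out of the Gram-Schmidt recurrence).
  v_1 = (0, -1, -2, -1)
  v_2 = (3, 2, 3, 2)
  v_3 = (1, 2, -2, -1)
Orthogonal basis:
  u_1 = (0, -1, -2, -1)
  u_2 = (3, 1/3, -1/3, 1/3)
  u_3 = (-2/7, 33/14, -6/7, -9/14)

Apply the Gram-Schmidt recurrence
  u_1 = v_1
  u_i = v_i − Σ_{j<i} ((v_i · u_j) / (u_j · u_j)) · u_j.

Step by step this gives:
  u_1 = (0, -1, -2, -1)
  u_2 = (3, 1/3, -1/3, 1/3)
  u_3 = (-2/7, 33/14, -6/7, -9/14)

Orthogonality check:
  u_2 · u_1 = 0 (should be 0)
  u_3 · u_1 = 0 (should be 0)
  u_3 · u_2 = 0 (should be 0)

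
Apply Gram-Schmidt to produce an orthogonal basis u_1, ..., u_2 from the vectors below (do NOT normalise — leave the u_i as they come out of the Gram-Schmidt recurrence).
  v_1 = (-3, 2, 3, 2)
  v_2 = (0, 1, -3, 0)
Orthogonal basis:
  u_1 = (-3, 2, 3, 2)
  u_2 = (-21/26, 20/13, -57/26, 7/13)

Apply the Gram-Schmidt recurrence
  u_1 = v_1
  u_i = v_i − Σ_{j<i} ((v_i · u_j) / (u_j · u_j)) · u_j.

Step by step this gives:
  u_1 = (-3, 2, 3, 2)
  u_2 = (-21/26, 20/13, -57/26, 7/13)

Orthogonality check:
  u_2 · u_1 = 0 (should be 0)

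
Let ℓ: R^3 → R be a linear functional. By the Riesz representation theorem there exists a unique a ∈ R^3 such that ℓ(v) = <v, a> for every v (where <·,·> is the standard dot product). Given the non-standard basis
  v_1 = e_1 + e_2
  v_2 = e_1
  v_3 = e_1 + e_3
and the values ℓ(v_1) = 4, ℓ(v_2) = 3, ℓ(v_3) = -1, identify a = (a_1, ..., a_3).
a = (3, 1, -4)

Write a = (a_1, ..., a_3) in the standard basis. For each basis vector v_i, ℓ(v_i) = <v_i, a> is a linear equation in the a_j's. Collect the n equations into a matrix system V a = ℓ, where row i of V is v_i (expressed in the standard basis). Since V is invertible (lower-triangular with 1s on the diagonal, up to permutation), solve by back-substitution:
  V =
[[1, 1, 0],
 [1, 0, 0],
 [1, 0, 1]]
  V a = (4, 3, -1)
Solving gives a = (3, 1, -4).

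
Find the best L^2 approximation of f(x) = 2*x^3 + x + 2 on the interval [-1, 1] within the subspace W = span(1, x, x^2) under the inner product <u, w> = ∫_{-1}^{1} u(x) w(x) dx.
g(x) = 11*x/5 + 2

The best approximation g ∈ W is the orthogonal projection of f onto W. Writing g = a_0 + a_1 x + a_2 x^2, the coefficients solve the normal equations G · a = b where
  G_{ij} = <φ_i, φ_j> and b_i = <f, φ_i>, with φ_0 = 1, φ_1 = x, φ_2 = x^2.
G =
  [2, 0, 2/3]
  [0, 2/3, 0]
  [2/3, 0, 2/5],
b = (4, 22/15, 4/3).
Solving gives a_0 = 2, a_1 = 11/5, a_2 = 0, so
  g(x) = 11*x/5 + 2.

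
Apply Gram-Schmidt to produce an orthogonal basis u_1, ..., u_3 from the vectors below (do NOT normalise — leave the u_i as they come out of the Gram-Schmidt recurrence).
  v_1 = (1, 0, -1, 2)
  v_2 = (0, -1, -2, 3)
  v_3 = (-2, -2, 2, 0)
Orthogonal basis:
  u_1 = (1, 0, -1, 2)
  u_2 = (-4/3, -1, -2/3, 1/3)
  u_3 = (0, -1, 2, 1)

Apply the Gram-Schmidt recurrence
  u_1 = v_1
  u_i = v_i − Σ_{j<i} ((v_i · u_j) / (u_j · u_j)) · u_j.

Step by step this gives:
  u_1 = (1, 0, -1, 2)
  u_2 = (-4/3, -1, -2/3, 1/3)
  u_3 = (0, -1, 2, 1)

Orthogonality check:
  u_2 · u_1 = 0 (should be 0)
  u_3 · u_1 = 0 (should be 0)
  u_3 · u_2 = 0 (should be 0)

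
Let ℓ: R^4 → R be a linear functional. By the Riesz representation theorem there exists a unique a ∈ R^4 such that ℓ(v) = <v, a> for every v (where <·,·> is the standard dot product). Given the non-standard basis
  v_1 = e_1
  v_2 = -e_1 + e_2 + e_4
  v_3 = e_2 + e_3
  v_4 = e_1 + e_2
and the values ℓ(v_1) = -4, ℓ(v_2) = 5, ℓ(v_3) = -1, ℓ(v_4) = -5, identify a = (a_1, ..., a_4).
a = (-4, -1, 0, 2)

Write a = (a_1, ..., a_4) in the standard basis. For each basis vector v_i, ℓ(v_i) = <v_i, a> is a linear equation in the a_j's. Collect the n equations into a matrix system V a = ℓ, where row i of V is v_i (expressed in the standard basis). Since V is invertible (lower-triangular with 1s on the diagonal, up to permutation), solve by back-substitution:
  V =
[[1, 0, 0, 0],
 [-1, 1, 0, 1],
 [0, 1, 1, 0],
 [1, 1, 0, 0]]
  V a = (-4, 5, -1, -5)
Solving gives a = (-4, -1, 0, 2).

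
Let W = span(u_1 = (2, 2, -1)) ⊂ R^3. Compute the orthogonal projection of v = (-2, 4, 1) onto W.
proj_W(v) = (2/3, 2/3, -1/3)

Set up U = [u_1 | ... | u_1] ∈ R^(3×1). The projector onto W = col(U) is P = U (U^T U)^(-1) U^T.
Compute U^T U =
  [9],
and U^T v = (3).
Solve U^T U · c = U^T v for the coefficients: c = (1/3). The projection is proj_W(v) = U c.
Check: (v - proj_W(v)) · u_1 = 0  (should be 0).
Result: proj_W(v) = (2/3, 2/3, -1/3).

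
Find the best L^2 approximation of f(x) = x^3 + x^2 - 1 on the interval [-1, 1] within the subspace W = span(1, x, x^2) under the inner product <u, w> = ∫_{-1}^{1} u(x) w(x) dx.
g(x) = x^2 + 3*x/5 - 1

The best approximation g ∈ W is the orthogonal projection of f onto W. Writing g = a_0 + a_1 x + a_2 x^2, the coefficients solve the normal equations G · a = b where
  G_{ij} = <φ_i, φ_j> and b_i = <f, φ_i>, with φ_0 = 1, φ_1 = x, φ_2 = x^2.
G =
  [2, 0, 2/3]
  [0, 2/3, 0]
  [2/3, 0, 2/5],
b = (-4/3, 2/5, -4/15).
Solving gives a_0 = -1, a_1 = 3/5, a_2 = 1, so
  g(x) = x^2 + 3*x/5 - 1.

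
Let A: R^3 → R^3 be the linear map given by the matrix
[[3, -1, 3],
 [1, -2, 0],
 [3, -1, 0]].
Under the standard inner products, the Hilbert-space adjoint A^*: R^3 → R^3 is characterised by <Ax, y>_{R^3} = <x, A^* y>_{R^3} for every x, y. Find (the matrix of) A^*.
A^* = A^T =
[[3, 1, 3],
 [-1, -2, -1],
 [3, 0, 0]]

For real matrices with standard dot products, the defining identity <Ax, y> = <x, A^* y> gives (Ax)^T y = x^T (A^*) y, i.e. x^T A^T y = x^T (A^*) y. Since this holds for all x, y, we must have A^* = A^T. Therefore
A^* =
[[3, 1, 3],
 [-1, -2, -1],
 [3, 0, 0]].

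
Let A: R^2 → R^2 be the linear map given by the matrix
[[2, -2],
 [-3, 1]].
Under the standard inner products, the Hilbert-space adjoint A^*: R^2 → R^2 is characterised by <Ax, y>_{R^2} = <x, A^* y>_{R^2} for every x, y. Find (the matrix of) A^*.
A^* = A^T =
[[2, -3],
 [-2, 1]]

For real matrices with standard dot products, the defining identity <Ax, y> = <x, A^* y> gives (Ax)^T y = x^T (A^*) y, i.e. x^T A^T y = x^T (A^*) y. Since this holds for all x, y, we must have A^* = A^T. Therefore
A^* =
[[2, -3],
 [-2, 1]].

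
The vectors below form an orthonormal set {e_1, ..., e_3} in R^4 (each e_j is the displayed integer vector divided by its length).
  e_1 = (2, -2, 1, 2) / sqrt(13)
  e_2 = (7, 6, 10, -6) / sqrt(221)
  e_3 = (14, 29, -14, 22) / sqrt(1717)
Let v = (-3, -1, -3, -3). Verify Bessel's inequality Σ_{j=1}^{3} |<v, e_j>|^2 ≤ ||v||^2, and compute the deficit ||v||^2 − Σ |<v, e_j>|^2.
Σ |<v, e_j>|^2 = 2539/101; ||v||^2 = 28; deficit = 289/101

Write each e_j = u_j / sqrt(<u_j, u_j>) where u_j is the displayed integer vector. Then <v, e_j> = <v, u_j> / sqrt(<u_j, u_j>), so |<v, e_j>|^2 = <v, u_j>^2 / <u_j, u_j>.
Coefficients: <v, e_1> = -13/sqrt(13), <v, e_2> = -39/sqrt(221), <v, e_3> = -95/sqrt(1717).
Square and sum: Σ |<v, e_j>|^2 = 2539/101.
Compute ||v||^2 = v·v = 28.
Deficit = 28 − 2539/101 = 289/101 ≥ 0, confirming Bessel's inequality. (The deficit equals ||v − Σ <v,e_j> e_j||^2, the squared distance from v to span{e_j}.)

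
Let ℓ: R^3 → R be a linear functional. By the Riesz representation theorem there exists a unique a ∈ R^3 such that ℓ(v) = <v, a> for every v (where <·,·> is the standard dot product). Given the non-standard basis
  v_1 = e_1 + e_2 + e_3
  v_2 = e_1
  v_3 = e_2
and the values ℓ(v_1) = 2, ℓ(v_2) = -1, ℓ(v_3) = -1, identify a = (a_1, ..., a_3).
a = (-1, -1, 4)

Write a = (a_1, ..., a_3) in the standard basis. For each basis vector v_i, ℓ(v_i) = <v_i, a> is a linear equation in the a_j's. Collect the n equations into a matrix system V a = ℓ, where row i of V is v_i (expressed in the standard basis). Since V is invertible (lower-triangular with 1s on the diagonal, up to permutation), solve by back-substitution:
  V =
[[1, 1, 1],
 [1, 0, 0],
 [0, 1, 0]]
  V a = (2, -1, -1)
Solving gives a = (-1, -1, 4).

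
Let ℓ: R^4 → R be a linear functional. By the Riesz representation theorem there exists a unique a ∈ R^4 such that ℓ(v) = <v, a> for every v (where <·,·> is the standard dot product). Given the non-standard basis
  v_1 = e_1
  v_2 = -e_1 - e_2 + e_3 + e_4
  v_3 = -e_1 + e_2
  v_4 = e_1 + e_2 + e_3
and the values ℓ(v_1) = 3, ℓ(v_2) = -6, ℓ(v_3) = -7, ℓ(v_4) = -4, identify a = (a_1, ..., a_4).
a = (3, -4, -3, -4)

Write a = (a_1, ..., a_4) in the standard basis. For each basis vector v_i, ℓ(v_i) = <v_i, a> is a linear equation in the a_j's. Collect the n equations into a matrix system V a = ℓ, where row i of V is v_i (expressed in the standard basis). Since V is invertible (lower-triangular with 1s on the diagonal, up to permutation), solve by back-substitution:
  V =
[[1, 0, 0, 0],
 [-1, -1, 1, 1],
 [-1, 1, 0, 0],
 [1, 1, 1, 0]]
  V a = (3, -6, -7, -4)
Solving gives a = (3, -4, -3, -4).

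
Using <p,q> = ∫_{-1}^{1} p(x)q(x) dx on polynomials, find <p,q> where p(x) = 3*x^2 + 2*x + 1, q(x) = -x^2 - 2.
<p,q> = -148/15

Expand the product: p(x)·q(x) = -3*x^4 - 2*x^3 - 7*x^2 - 4*x - 2.
∫_{-1}^{1} of each monomial x^k gives [2/(k+1) if k even, 0 if k odd]. Integrating term-by-term (or equivalently evaluating the antiderivative F(x) = -3*x^5/5 - x^4/2 - 7*x^3/3 - 2*x^2 - 2*x at the endpoints):
  F(1) − F(−1) = -223/30 − (73/30) = -148/15.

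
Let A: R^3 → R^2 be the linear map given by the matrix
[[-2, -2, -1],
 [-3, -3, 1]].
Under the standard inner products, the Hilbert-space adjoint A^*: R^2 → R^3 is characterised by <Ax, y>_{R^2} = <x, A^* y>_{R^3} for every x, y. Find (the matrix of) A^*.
A^* = A^T =
[[-2, -3],
 [-2, -3],
 [-1, 1]]

For real matrices with standard dot products, the defining identity <Ax, y> = <x, A^* y> gives (Ax)^T y = x^T (A^*) y, i.e. x^T A^T y = x^T (A^*) y. Since this holds for all x, y, we must have A^* = A^T. Therefore
A^* =
[[-2, -3],
 [-2, -3],
 [-1, 1]].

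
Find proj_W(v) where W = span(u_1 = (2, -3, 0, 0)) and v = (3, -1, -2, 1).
proj_W(v) = (18/13, -27/13, 0, 0)

Set up U = [u_1 | ... | u_1] ∈ R^(4×1). The projector onto W = col(U) is P = U (U^T U)^(-1) U^T.
Compute U^T U =
  [13],
and U^T v = (9).
Solve U^T U · c = U^T v for the coefficients: c = (9/13). The projection is proj_W(v) = U c.
Check: (v - proj_W(v)) · u_1 = 0  (should be 0).
Result: proj_W(v) = (18/13, -27/13, 0, 0).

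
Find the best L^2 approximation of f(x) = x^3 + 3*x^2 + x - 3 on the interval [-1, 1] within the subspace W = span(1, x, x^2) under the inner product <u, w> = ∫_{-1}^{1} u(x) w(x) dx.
g(x) = 3*x^2 + 8*x/5 - 3

The best approximation g ∈ W is the orthogonal projection of f onto W. Writing g = a_0 + a_1 x + a_2 x^2, the coefficients solve the normal equations G · a = b where
  G_{ij} = <φ_i, φ_j> and b_i = <f, φ_i>, with φ_0 = 1, φ_1 = x, φ_2 = x^2.
G =
  [2, 0, 2/3]
  [0, 2/3, 0]
  [2/3, 0, 2/5],
b = (-4, 16/15, -4/5).
Solving gives a_0 = -3, a_1 = 8/5, a_2 = 3, so
  g(x) = 3*x^2 + 8*x/5 - 3.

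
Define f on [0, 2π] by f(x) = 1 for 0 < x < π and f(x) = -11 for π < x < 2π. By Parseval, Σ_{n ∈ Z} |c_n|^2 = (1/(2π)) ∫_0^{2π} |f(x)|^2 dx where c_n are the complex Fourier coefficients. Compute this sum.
Σ |c_n|^2 = 61

Parseval equates the L^2 energy of f (normalised by 1/(2π)) with the ℓ^2 sum of its Fourier coefficients: (1/(2π)) ∫_0^{2π} |f|^2 = Σ |c_n|^2.
Compute the left side: (1/(2π)) [∫_0^π 1^2 dx + ∫_π^{2π} (-11)^2 dx] = (1/(2π)) · (1π + 121π) = (1 + 121)/2 = 61.
So Σ_{n ∈ Z} |c_n|^2 = 61.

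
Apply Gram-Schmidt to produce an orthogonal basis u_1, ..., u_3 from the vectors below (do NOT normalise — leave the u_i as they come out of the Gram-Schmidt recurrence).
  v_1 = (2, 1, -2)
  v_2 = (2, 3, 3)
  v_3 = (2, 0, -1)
Orthogonal basis:
  u_1 = (2, 1, -2)
  u_2 = (16/9, 26/9, 29/9)
  u_3 = (126/197, -140/197, 56/197)

Apply the Gram-Schmidt recurrence
  u_1 = v_1
  u_i = v_i − Σ_{j<i} ((v_i · u_j) / (u_j · u_j)) · u_j.

Step by step this gives:
  u_1 = (2, 1, -2)
  u_2 = (16/9, 26/9, 29/9)
  u_3 = (126/197, -140/197, 56/197)

Orthogonality check:
  u_2 · u_1 = 0 (should be 0)
  u_3 · u_1 = 0 (should be 0)
  u_3 · u_2 = 0 (should be 0)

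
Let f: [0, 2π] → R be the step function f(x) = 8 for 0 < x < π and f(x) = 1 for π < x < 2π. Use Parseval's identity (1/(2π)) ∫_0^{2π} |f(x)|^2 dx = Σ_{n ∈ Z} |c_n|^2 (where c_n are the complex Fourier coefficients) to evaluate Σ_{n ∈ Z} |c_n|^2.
Σ |c_n|^2 = 65/2

Parseval equates the L^2 energy of f (normalised by 1/(2π)) with the ℓ^2 sum of its Fourier coefficients: (1/(2π)) ∫_0^{2π} |f|^2 = Σ |c_n|^2.
Compute the left side: (1/(2π)) [∫_0^π 8^2 dx + ∫_π^{2π} 1^2 dx] = (1/(2π)) · (64π + 1π) = (64 + 1)/2 = 65/2.
So Σ_{n ∈ Z} |c_n|^2 = 65/2.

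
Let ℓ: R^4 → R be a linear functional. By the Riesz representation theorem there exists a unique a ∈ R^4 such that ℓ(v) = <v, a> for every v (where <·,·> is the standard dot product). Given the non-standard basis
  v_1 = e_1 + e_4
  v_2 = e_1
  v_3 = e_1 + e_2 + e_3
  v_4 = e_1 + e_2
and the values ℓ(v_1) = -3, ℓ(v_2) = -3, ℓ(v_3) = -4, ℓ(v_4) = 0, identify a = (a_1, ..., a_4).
a = (-3, 3, -4, 0)

Write a = (a_1, ..., a_4) in the standard basis. For each basis vector v_i, ℓ(v_i) = <v_i, a> is a linear equation in the a_j's. Collect the n equations into a matrix system V a = ℓ, where row i of V is v_i (expressed in the standard basis). Since V is invertible (lower-triangular with 1s on the diagonal, up to permutation), solve by back-substitution:
  V =
[[1, 0, 0, 1],
 [1, 0, 0, 0],
 [1, 1, 1, 0],
 [1, 1, 0, 0]]
  V a = (-3, -3, -4, 0)
Solving gives a = (-3, 3, -4, 0).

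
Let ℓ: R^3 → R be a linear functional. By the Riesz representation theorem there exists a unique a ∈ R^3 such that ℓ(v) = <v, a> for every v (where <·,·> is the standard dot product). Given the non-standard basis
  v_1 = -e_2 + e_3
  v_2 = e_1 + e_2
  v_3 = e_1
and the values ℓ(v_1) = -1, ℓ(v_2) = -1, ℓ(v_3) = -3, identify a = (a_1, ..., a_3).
a = (-3, 2, 1)

Write a = (a_1, ..., a_3) in the standard basis. For each basis vector v_i, ℓ(v_i) = <v_i, a> is a linear equation in the a_j's. Collect the n equations into a matrix system V a = ℓ, where row i of V is v_i (expressed in the standard basis). Since V is invertible (lower-triangular with 1s on the diagonal, up to permutation), solve by back-substitution:
  V =
[[0, -1, 1],
 [1, 1, 0],
 [1, 0, 0]]
  V a = (-1, -1, -3)
Solving gives a = (-3, 2, 1).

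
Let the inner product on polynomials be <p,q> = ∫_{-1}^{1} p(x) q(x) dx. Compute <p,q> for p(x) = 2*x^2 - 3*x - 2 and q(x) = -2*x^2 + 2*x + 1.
<p,q> = -28/5

Expand the product: p(x)·q(x) = -4*x^4 + 10*x^3 - 7*x - 2.
∫_{-1}^{1} of each monomial x^k gives [2/(k+1) if k even, 0 if k odd]. Integrating term-by-term (or equivalently evaluating the antiderivative F(x) = -4*x^5/5 + 5*x^4/2 - 7*x^2/2 - 2*x at the endpoints):
  F(1) − F(−1) = -19/5 − (9/5) = -28/5.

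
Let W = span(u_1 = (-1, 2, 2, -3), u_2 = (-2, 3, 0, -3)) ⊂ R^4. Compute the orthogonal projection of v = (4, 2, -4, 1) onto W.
proj_W(v) = (-37/107, -23/107, -314/107, 180/107)

Set up U = [u_1 | ... | u_2] ∈ R^(4×2). The projector onto W = col(U) is P = U (U^T U)^(-1) U^T.
Compute U^T U =
  [18, 17]
  [17, 22],
and U^T v = (-11, -5).
Solve U^T U · c = U^T v for the coefficients: c = (-157/107, 97/107). The projection is proj_W(v) = U c.
Check: (v - proj_W(v)) · u_1 = 0  (should be 0).
Check: (v - proj_W(v)) · u_2 = 0  (should be 0).
Result: proj_W(v) = (-37/107, -23/107, -314/107, 180/107).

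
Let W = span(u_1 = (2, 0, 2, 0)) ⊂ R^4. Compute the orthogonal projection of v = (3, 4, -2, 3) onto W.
proj_W(v) = (1/2, 0, 1/2, 0)

Set up U = [u_1 | ... | u_1] ∈ R^(4×1). The projector onto W = col(U) is P = U (U^T U)^(-1) U^T.
Compute U^T U =
  [8],
and U^T v = (2).
Solve U^T U · c = U^T v for the coefficients: c = (1/4). The projection is proj_W(v) = U c.
Check: (v - proj_W(v)) · u_1 = 0  (should be 0).
Result: proj_W(v) = (1/2, 0, 1/2, 0).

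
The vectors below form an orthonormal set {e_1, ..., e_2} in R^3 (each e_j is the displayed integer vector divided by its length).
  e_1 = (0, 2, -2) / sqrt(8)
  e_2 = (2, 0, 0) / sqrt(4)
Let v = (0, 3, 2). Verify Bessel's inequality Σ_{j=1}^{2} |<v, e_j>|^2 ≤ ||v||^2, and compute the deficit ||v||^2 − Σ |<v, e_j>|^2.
Σ |<v, e_j>|^2 = 1/2; ||v||^2 = 13; deficit = 25/2

Write each e_j = u_j / sqrt(<u_j, u_j>) where u_j is the displayed integer vector. Then <v, e_j> = <v, u_j> / sqrt(<u_j, u_j>), so |<v, e_j>|^2 = <v, u_j>^2 / <u_j, u_j>.
Coefficients: <v, e_1> = 2/sqrt(8), <v, e_2> = 0/sqrt(4).
Square and sum: Σ |<v, e_j>|^2 = 1/2.
Compute ||v||^2 = v·v = 13.
Deficit = 13 − 1/2 = 25/2 ≥ 0, confirming Bessel's inequality. (The deficit equals ||v − Σ <v,e_j> e_j||^2, the squared distance from v to span{e_j}.)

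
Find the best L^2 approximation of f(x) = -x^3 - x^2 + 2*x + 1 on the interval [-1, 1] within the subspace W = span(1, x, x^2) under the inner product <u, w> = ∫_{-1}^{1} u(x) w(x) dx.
g(x) = -x^2 + 7*x/5 + 1

The best approximation g ∈ W is the orthogonal projection of f onto W. Writing g = a_0 + a_1 x + a_2 x^2, the coefficients solve the normal equations G · a = b where
  G_{ij} = <φ_i, φ_j> and b_i = <f, φ_i>, with φ_0 = 1, φ_1 = x, φ_2 = x^2.
G =
  [2, 0, 2/3]
  [0, 2/3, 0]
  [2/3, 0, 2/5],
b = (4/3, 14/15, 4/15).
Solving gives a_0 = 1, a_1 = 7/5, a_2 = -1, so
  g(x) = -x^2 + 7*x/5 + 1.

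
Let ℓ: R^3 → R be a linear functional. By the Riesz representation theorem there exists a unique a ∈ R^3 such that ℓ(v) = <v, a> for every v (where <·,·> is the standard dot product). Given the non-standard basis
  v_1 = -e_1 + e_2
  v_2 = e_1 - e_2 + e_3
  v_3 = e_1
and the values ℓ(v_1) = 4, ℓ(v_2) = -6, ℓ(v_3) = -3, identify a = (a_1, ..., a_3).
a = (-3, 1, -2)

Write a = (a_1, ..., a_3) in the standard basis. For each basis vector v_i, ℓ(v_i) = <v_i, a> is a linear equation in the a_j's. Collect the n equations into a matrix system V a = ℓ, where row i of V is v_i (expressed in the standard basis). Since V is invertible (lower-triangular with 1s on the diagonal, up to permutation), solve by back-substitution:
  V =
[[-1, 1, 0],
 [1, -1, 1],
 [1, 0, 0]]
  V a = (4, -6, -3)
Solving gives a = (-3, 1, -2).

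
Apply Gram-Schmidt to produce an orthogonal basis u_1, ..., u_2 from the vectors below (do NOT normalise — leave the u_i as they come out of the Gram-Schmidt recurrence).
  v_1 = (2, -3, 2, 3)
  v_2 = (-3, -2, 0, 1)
Orthogonal basis:
  u_1 = (2, -3, 2, 3)
  u_2 = (-42/13, -43/26, -3/13, 17/26)

Apply the Gram-Schmidt recurrence
  u_1 = v_1
  u_i = v_i − Σ_{j<i} ((v_i · u_j) / (u_j · u_j)) · u_j.

Step by step this gives:
  u_1 = (2, -3, 2, 3)
  u_2 = (-42/13, -43/26, -3/13, 17/26)

Orthogonality check:
  u_2 · u_1 = 0 (should be 0)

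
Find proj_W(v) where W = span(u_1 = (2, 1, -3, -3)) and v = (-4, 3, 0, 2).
proj_W(v) = (-22/23, -11/23, 33/23, 33/23)

Set up U = [u_1 | ... | u_1] ∈ R^(4×1). The projector onto W = col(U) is P = U (U^T U)^(-1) U^T.
Compute U^T U =
  [23],
and U^T v = (-11).
Solve U^T U · c = U^T v for the coefficients: c = (-11/23). The projection is proj_W(v) = U c.
Check: (v - proj_W(v)) · u_1 = 0  (should be 0).
Result: proj_W(v) = (-22/23, -11/23, 33/23, 33/23).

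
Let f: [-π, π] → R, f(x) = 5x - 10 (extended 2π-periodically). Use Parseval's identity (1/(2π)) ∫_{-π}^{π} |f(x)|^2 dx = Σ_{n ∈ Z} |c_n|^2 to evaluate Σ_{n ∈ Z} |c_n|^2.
Σ |c_n|^2 = 25π^2/3 + 100

Expand and integrate term by term over [-π, π]:
  ∫ (5x)^2 dx = 25·(2π^3/3); ∫ 2·5·(-10)·x dx = 0 (odd integrand); ∫ (-10)^2 dx = 100·2π.
So (1/(2π)) ∫_{-π}^{π} (5x - 10)^2 dx = 25π^2/3 + 100 = 25π^2/3 + 100.
Parseval ⇒ Σ |c_n|^2 = 25π^2/3 + 100.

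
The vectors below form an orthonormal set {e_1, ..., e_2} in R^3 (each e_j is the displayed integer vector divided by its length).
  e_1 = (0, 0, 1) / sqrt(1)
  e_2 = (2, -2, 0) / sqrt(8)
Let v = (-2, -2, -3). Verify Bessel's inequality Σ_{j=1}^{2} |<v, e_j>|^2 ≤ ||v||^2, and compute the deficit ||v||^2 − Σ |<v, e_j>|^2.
Σ |<v, e_j>|^2 = 9; ||v||^2 = 17; deficit = 8

Write each e_j = u_j / sqrt(<u_j, u_j>) where u_j is the displayed integer vector. Then <v, e_j> = <v, u_j> / sqrt(<u_j, u_j>), so |<v, e_j>|^2 = <v, u_j>^2 / <u_j, u_j>.
Coefficients: <v, e_1> = -3/sqrt(1), <v, e_2> = 0/sqrt(8).
Square and sum: Σ |<v, e_j>|^2 = 9.
Compute ||v||^2 = v·v = 17.
Deficit = 17 − 9 = 8 ≥ 0, confirming Bessel's inequality. (The deficit equals ||v − Σ <v,e_j> e_j||^2, the squared distance from v to span{e_j}.)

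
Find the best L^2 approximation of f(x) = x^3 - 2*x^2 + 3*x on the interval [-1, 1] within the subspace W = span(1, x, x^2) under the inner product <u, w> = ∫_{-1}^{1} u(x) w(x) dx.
g(x) = -2*x^2 + 18*x/5

The best approximation g ∈ W is the orthogonal projection of f onto W. Writing g = a_0 + a_1 x + a_2 x^2, the coefficients solve the normal equations G · a = b where
  G_{ij} = <φ_i, φ_j> and b_i = <f, φ_i>, with φ_0 = 1, φ_1 = x, φ_2 = x^2.
G =
  [2, 0, 2/3]
  [0, 2/3, 0]
  [2/3, 0, 2/5],
b = (-4/3, 12/5, -4/5).
Solving gives a_0 = 0, a_1 = 18/5, a_2 = -2, so
  g(x) = -2*x^2 + 18*x/5.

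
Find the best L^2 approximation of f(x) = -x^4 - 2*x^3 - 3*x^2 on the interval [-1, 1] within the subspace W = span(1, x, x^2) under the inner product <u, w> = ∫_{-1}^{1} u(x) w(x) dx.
g(x) = -27*x^2/7 - 6*x/5 + 3/35

The best approximation g ∈ W is the orthogonal projection of f onto W. Writing g = a_0 + a_1 x + a_2 x^2, the coefficients solve the normal equations G · a = b where
  G_{ij} = <φ_i, φ_j> and b_i = <f, φ_i>, with φ_0 = 1, φ_1 = x, φ_2 = x^2.
G =
  [2, 0, 2/3]
  [0, 2/3, 0]
  [2/3, 0, 2/5],
b = (-12/5, -4/5, -52/35).
Solving gives a_0 = 3/35, a_1 = -6/5, a_2 = -27/7, so
  g(x) = -27*x^2/7 - 6*x/5 + 3/35.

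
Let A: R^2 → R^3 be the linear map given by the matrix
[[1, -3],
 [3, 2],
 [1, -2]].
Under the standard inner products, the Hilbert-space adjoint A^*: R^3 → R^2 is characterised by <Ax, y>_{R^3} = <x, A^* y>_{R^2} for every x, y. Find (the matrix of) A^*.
A^* = A^T =
[[1, 3, 1],
 [-3, 2, -2]]

For real matrices with standard dot products, the defining identity <Ax, y> = <x, A^* y> gives (Ax)^T y = x^T (A^*) y, i.e. x^T A^T y = x^T (A^*) y. Since this holds for all x, y, we must have A^* = A^T. Therefore
A^* =
[[1, 3, 1],
 [-3, 2, -2]].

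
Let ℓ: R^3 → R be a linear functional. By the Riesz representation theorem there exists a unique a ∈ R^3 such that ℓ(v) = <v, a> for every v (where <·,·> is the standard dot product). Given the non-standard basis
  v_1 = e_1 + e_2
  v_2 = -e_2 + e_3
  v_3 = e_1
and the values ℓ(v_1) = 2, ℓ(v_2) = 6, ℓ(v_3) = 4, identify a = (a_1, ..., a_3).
a = (4, -2, 4)

Write a = (a_1, ..., a_3) in the standard basis. For each basis vector v_i, ℓ(v_i) = <v_i, a> is a linear equation in the a_j's. Collect the n equations into a matrix system V a = ℓ, where row i of V is v_i (expressed in the standard basis). Since V is invertible (lower-triangular with 1s on the diagonal, up to permutation), solve by back-substitution:
  V =
[[1, 1, 0],
 [0, -1, 1],
 [1, 0, 0]]
  V a = (2, 6, 4)
Solving gives a = (4, -2, 4).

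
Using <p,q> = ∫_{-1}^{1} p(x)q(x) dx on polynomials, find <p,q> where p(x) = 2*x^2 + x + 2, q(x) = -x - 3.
<p,q> = -50/3

Expand the product: p(x)·q(x) = -2*x^3 - 7*x^2 - 5*x - 6.
∫_{-1}^{1} of each monomial x^k gives [2/(k+1) if k even, 0 if k odd]. Integrating term-by-term (or equivalently evaluating the antiderivative F(x) = -x^4/2 - 7*x^3/3 - 5*x^2/2 - 6*x at the endpoints):
  F(1) − F(−1) = -34/3 − (16/3) = -50/3.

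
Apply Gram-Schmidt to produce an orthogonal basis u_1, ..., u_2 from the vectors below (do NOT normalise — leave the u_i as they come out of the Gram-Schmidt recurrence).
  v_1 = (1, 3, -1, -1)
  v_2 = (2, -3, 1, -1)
Orthogonal basis:
  u_1 = (1, 3, -1, -1)
  u_2 = (31/12, -5/4, 5/12, -19/12)

Apply the Gram-Schmidt recurrence
  u_1 = v_1
  u_i = v_i − Σ_{j<i} ((v_i · u_j) / (u_j · u_j)) · u_j.

Step by step this gives:
  u_1 = (1, 3, -1, -1)
  u_2 = (31/12, -5/4, 5/12, -19/12)

Orthogonality check:
  u_2 · u_1 = 0 (should be 0)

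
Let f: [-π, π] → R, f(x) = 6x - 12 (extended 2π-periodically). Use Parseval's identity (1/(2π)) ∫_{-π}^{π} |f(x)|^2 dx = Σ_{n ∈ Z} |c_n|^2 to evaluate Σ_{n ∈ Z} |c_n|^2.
Σ |c_n|^2 = 12π^2 + 144

Expand and integrate term by term over [-π, π]:
  ∫ (6x)^2 dx = 36·(2π^3/3); ∫ 2·6·(-12)·x dx = 0 (odd integrand); ∫ (-12)^2 dx = 144·2π.
So (1/(2π)) ∫_{-π}^{π} (6x - 12)^2 dx = 36π^2/3 + 144 = 12π^2 + 144.
Parseval ⇒ Σ |c_n|^2 = 12π^2 + 144.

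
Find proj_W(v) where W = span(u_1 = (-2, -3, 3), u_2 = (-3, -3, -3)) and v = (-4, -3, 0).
proj_W(v) = (-97/31, -231/62, -9/62)

Set up U = [u_1 | ... | u_2] ∈ R^(3×2). The projector onto W = col(U) is P = U (U^T U)^(-1) U^T.
Compute U^T U =
  [22, 6]
  [6, 27],
and U^T v = (17, 21).
Solve U^T U · c = U^T v for the coefficients: c = (37/62, 20/31). The projection is proj_W(v) = U c.
Check: (v - proj_W(v)) · u_1 = 0  (should be 0).
Check: (v - proj_W(v)) · u_2 = 0  (should be 0).
Result: proj_W(v) = (-97/31, -231/62, -9/62).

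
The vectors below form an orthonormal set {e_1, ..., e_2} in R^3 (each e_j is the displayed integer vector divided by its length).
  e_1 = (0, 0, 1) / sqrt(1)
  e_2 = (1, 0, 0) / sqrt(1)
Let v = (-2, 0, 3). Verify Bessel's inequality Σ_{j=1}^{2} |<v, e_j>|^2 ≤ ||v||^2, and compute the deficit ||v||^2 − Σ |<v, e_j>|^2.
Σ |<v, e_j>|^2 = 13; ||v||^2 = 13; deficit = 0

Write each e_j = u_j / sqrt(<u_j, u_j>) where u_j is the displayed integer vector. Then <v, e_j> = <v, u_j> / sqrt(<u_j, u_j>), so |<v, e_j>|^2 = <v, u_j>^2 / <u_j, u_j>.
Coefficients: <v, e_1> = 3/sqrt(1), <v, e_2> = -2/sqrt(1).
Square and sum: Σ |<v, e_j>|^2 = 13.
Compute ||v||^2 = v·v = 13.
Deficit = 13 − 13 = 0 ≥ 0, confirming Bessel's inequality. (The deficit equals ||v − Σ <v,e_j> e_j||^2, the squared distance from v to span{e_j}.)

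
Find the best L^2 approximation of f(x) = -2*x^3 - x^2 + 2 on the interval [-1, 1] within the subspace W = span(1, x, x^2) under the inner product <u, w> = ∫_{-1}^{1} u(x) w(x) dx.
g(x) = -x^2 - 6*x/5 + 2

The best approximation g ∈ W is the orthogonal projection of f onto W. Writing g = a_0 + a_1 x + a_2 x^2, the coefficients solve the normal equations G · a = b where
  G_{ij} = <φ_i, φ_j> and b_i = <f, φ_i>, with φ_0 = 1, φ_1 = x, φ_2 = x^2.
G =
  [2, 0, 2/3]
  [0, 2/3, 0]
  [2/3, 0, 2/5],
b = (10/3, -4/5, 14/15).
Solving gives a_0 = 2, a_1 = -6/5, a_2 = -1, so
  g(x) = -x^2 - 6*x/5 + 2.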